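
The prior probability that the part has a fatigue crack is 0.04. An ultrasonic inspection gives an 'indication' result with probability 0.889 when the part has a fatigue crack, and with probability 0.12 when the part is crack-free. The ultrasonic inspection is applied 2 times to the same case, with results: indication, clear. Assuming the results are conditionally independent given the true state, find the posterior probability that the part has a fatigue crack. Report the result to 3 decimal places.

Let H be the event that the part has a fatigue crack; start with P(H) = 0.04. P('indication'|H) = 0.889, P('indication'|¬H) = 0.12.
Update on result 1 ('indication'): P(H) ← 0.889·0.0400 / (0.889·0.0400 + 0.12·0.9600) = 0.035560/0.15076 = 0.2359.
Update on result 2 ('clear'): P(H) ← 0.111·0.2359 / (0.111·0.2359 + 0.88·0.7641) = 0.026182/0.69861 = 0.0375.

Posterior P(H) ≈ 0.037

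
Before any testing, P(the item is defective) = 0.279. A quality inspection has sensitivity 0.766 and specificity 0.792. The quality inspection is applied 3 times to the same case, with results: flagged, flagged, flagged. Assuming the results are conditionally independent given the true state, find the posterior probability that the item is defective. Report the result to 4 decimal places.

Let H be the event that the item is defective; start with P(H) = 0.279. P('flagged'|H) = 0.766, P('flagged'|¬H) = 0.208.
Update on result 1 ('flagged'): P(H) ← 0.766·0.2790 / (0.766·0.2790 + 0.208·0.7210) = 0.21371/0.36368 = 0.5876.
Update on result 2 ('flagged'): P(H) ← 0.766·0.5876 / (0.766·0.5876 + 0.208·0.4124) = 0.45013/0.53590 = 0.8400.
Update on result 3 ('flagged'): P(H) ← 0.766·0.8400 / (0.766·0.8400 + 0.208·0.1600) = 0.64340/0.67669 = 0.9508.

Posterior P(H) ≈ 0.9508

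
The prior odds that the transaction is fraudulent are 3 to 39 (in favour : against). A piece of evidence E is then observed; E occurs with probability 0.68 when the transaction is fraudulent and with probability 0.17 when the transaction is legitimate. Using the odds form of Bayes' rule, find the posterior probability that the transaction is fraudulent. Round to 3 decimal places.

Posterior probability ≈ 0.235

Prior odds = 3/39 = 0.076923.
Likelihood ratio for E = 0.68/0.17 = 4.0000.
Posterior odds = prior odds × LR = 0.30769.
Posterior probability = odds/(1+odds) = 0.30769/1.3077 = 0.235.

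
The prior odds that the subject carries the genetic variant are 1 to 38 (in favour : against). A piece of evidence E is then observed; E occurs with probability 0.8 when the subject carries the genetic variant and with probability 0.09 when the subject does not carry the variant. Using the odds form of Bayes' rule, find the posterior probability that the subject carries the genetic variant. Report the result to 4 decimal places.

Prior odds = 1/38 = 0.026316. In log-odds, ln(0.026316) = -3.6376.
Add log likelihood ratio: ln(8.8889) = 2.1848.
Posterior log-odds = -1.4528, so posterior odds = exp(-1.4528) = 0.23392. Converting, P(H|E) = 0.23392/1.2339 = 0.1896.

Posterior probability ≈ 0.1896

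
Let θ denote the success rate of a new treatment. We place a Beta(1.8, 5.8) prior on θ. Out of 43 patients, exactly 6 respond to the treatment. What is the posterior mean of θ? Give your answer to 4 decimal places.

Posterior mean ≈ 0.1542

The binomial likelihood is conjugate to the Beta prior: with 6 successes and 37 failures, the posterior is Beta(1.8+6, 5.8+37) = Beta(7.8, 42.8).
Posterior mean = α/(α+β) = 7.8/50.6 = 0.1542.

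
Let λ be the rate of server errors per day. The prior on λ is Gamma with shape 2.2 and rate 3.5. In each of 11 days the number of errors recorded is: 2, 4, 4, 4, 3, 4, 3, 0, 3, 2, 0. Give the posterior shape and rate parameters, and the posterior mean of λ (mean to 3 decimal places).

Total count ∑xᵢ = 29 over n = 11 days.
Gamma is conjugate to the Poisson likelihood: posterior is Gamma(shape = 2.2+29 = 31.2, rate = 3.5+11 = 14.5).
Posterior mean = shape/rate = 31.2/14.5 = 2.152.

Posterior: Gamma(shape=31.2, rate=14.5); mean ≈ 2.152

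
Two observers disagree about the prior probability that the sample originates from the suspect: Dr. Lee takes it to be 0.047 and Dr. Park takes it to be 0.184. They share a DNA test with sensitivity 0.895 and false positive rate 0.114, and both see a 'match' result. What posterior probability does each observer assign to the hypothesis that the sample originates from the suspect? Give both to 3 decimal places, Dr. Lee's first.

P('+'|H) = 0.895, P('+'|¬H) = 0.114.
Dr. Lee: numerator 0.895·0.047 = 0.042065; evidence = 0.042065+0.114·0.953 = 0.15071; posterior = 0.279.
Dr. Park: numerator 0.895·0.184 = 0.16468; evidence = 0.16468+0.114·0.816 = 0.25770; posterior = 0.639.

Dr. Lee: 0.279; Dr. Park: 0.639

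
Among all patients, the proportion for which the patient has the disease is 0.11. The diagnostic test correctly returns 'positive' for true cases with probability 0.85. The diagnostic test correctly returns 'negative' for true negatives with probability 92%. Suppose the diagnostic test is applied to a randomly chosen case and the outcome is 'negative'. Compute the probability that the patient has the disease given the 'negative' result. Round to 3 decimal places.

P(H | E) ≈ 0.020

Let H be the event that the patient has the disease. P(H) = 0.11, so P(¬H) = 0.89. With E the 'negative' result, P(E|H) = 0.15 and P(E|¬H) = 0.92.
P(E) = 0.15·0.11 + 0.92·0.89 = 0.016500 + 0.81880 = 0.83530.
By Bayes' theorem, P(H|E) = 0.016500 / 0.83530 = 0.020.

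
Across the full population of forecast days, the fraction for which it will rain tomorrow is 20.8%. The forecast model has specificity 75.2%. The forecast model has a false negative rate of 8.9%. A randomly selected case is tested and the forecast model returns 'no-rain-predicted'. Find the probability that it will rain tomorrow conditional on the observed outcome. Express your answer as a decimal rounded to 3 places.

Let H be the event that it will rain tomorrow. P(H) = 0.208, so P(¬H) = 0.792. With E the 'no-rain-predicted' result, P(E|H) = 0.089 and P(E|¬H) = 0.752.
P(E) = 0.089·0.208 + 0.752·0.792 = 0.018512 + 0.59558 = 0.61410.
By Bayes' theorem, P(H|E) = 0.018512 / 0.61410 = 0.030.

P(H | E) ≈ 0.030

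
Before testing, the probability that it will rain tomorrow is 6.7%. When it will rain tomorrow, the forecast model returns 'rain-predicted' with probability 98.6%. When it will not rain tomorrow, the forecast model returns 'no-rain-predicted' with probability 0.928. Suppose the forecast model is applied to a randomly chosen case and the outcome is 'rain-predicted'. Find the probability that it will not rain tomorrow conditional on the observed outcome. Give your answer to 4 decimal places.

P(¬H | E) ≈ 0.5042

Write H for 'it will rain tomorrow'. Prior odds H:¬H = 0.067/0.933 = 0.071811. For the 'rain-predicted' outcome, the likelihood ratio is 0.986/0.072 = 13.694.
Posterior odds = 0.071811 × 13.694 = 0.98342, so P(H|E) = 0.98342/(1+0.98342) = 0.4958. Then P(¬H|E) = 1 − 0.4958 = 0.5042.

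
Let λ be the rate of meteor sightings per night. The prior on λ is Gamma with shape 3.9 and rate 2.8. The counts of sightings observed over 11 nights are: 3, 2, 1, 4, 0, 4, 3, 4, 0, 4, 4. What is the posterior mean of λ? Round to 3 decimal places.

Posterior mean ≈ 2.384

The Poisson likelihood adds the total count to the shape and the number of exposure periods to the rate. Here ∑xᵢ = 29 and n = 11, so shape 3.9→32.9 and rate 2.8→13.8.
E[λ | data] = 32.9/13.8 = 2.384.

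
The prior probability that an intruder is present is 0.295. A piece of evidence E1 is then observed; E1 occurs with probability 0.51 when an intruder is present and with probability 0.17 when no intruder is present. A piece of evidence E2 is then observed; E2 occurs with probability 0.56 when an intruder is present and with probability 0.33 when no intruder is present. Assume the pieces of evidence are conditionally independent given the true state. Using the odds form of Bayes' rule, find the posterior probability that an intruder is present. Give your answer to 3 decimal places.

Posterior probability ≈ 0.681

Prior odds = 0.295/(1−0.295) = 0.41844.
Likelihood ratio for E1 = 0.51/0.17 = 3.0000.
Likelihood ratio for E2 = 0.56/0.33 = 1.6970.
Posterior odds = prior odds × LR₁ × LR₂ = 2.1302.
Posterior probability = odds/(1+odds) = 2.1302/3.1302 = 0.681.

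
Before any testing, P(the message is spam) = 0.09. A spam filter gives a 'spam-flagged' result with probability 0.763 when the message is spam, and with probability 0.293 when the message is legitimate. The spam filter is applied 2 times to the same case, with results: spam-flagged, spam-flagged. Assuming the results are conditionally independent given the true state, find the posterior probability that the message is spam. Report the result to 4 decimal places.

Let H be the event that the message is spam; start with P(H) = 0.09. P('spam-flagged'|H) = 0.763, P('spam-flagged'|¬H) = 0.293.
Update on result 1 ('spam-flagged'): P(H) ← 0.763·0.0900 / (0.763·0.0900 + 0.293·0.9100) = 0.068670/0.33530 = 0.2048.
Update on result 2 ('spam-flagged'): P(H) ← 0.763·0.2048 / (0.763·0.2048 + 0.293·0.7952) = 0.15626/0.38926 = 0.4014.

Posterior P(H) ≈ 0.4014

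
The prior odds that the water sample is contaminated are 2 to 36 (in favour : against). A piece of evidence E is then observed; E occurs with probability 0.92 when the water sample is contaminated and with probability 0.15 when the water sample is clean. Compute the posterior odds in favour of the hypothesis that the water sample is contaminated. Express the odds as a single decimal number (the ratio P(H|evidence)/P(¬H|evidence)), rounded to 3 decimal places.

Posterior odds ≈ 0.341

Prior odds = 2/36 = 0.055556. In log-odds, ln(0.055556) = -2.8904.
Add log likelihood ratio: ln(6.1333) = 1.8137.
Posterior log-odds = -1.0766, so posterior odds = exp(-1.0766) = 0.34074.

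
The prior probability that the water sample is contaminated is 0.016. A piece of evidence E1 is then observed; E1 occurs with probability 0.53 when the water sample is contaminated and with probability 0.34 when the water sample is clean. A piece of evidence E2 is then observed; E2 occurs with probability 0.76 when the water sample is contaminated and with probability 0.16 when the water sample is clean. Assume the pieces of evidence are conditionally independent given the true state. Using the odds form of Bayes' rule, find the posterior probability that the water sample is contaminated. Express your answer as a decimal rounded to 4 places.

Posterior probability ≈ 0.1075

Prior odds = 0.016/(1−0.016) = 0.016260.
Likelihood ratio for E1 = 0.53/0.34 = 1.5588.
Likelihood ratio for E2 = 0.76/0.16 = 4.7500.
Posterior odds = prior odds × LR₁ × LR₂ = 0.12040.
Posterior probability = odds/(1+odds) = 0.12040/1.1204 = 0.1075.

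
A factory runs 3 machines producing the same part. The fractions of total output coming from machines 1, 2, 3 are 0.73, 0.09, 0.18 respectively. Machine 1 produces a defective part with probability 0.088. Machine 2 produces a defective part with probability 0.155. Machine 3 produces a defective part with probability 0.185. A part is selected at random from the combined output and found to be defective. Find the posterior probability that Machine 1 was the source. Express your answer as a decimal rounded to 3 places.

Tabulate prior·likelihood by source: [1] prior 0.73, lik 0.088, product 0.06424; [2] prior 0.09, lik 0.155, product 0.01395; [3] prior 0.18, lik 0.185, product 0.03330.
Normalizing constant = 0.11149; the posterior for Machine 1 is its product over the sum, 0.06424/0.11149 = 0.576.

Posterior probability ≈ 0.576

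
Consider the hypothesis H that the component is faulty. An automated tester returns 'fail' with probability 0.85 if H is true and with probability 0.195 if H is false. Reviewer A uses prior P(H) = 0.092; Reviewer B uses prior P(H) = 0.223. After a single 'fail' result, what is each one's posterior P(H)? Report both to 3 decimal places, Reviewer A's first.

The likelihood ratio for a 'fail' result is 0.85/0.195 = 4.3590.
Reviewer A: prior odds 0.092/0.908 = 0.10132; posterior odds 0.44166; posterior probability 0.306.
Reviewer B: prior odds 0.223/0.777 = 0.28700; posterior odds 1.2510; posterior probability 0.556.

Reviewer A: 0.306; Reviewer B: 0.556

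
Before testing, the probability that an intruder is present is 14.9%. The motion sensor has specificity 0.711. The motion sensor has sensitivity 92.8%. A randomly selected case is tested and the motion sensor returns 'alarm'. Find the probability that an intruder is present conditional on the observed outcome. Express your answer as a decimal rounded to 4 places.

Let H be the event that an intruder is present. P(H) = 0.149, so P(¬H) = 0.851. With E the 'alarm' result, P(E|H) = 0.928 and P(E|¬H) = 0.289.
P(E) = 0.928·0.149 + 0.289·0.851 = 0.13827 + 0.24594 = 0.38421.
By Bayes' theorem, P(H|E) = 0.13827 / 0.38421 = 0.3599.

P(H | E) ≈ 0.3599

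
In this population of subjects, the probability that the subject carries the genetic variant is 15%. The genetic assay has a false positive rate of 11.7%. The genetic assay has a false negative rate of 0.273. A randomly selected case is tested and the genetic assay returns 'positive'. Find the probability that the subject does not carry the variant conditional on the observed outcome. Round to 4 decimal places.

P(¬H | E) ≈ 0.4770

Let H be the event that the subject carries the genetic variant. P(H) = 0.15, so P(¬H) = 0.85. With E the 'positive' result, P(E|H) = 0.727 and P(E|¬H) = 0.117.
P(E) = 0.727·0.15 + 0.117·0.85 = 0.10905 + 0.099450 = 0.20850.
By Bayes' theorem, P(H|E) = 0.10905 / 0.20850 = 0.5230. Hence P(¬H|E) = 1 − 0.5230 = 0.4770.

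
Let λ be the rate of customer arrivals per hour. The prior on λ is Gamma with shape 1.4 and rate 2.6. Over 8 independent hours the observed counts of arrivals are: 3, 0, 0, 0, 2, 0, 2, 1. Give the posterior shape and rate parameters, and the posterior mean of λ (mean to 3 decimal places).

Total count ∑xᵢ = 8 over n = 8 hours.
Gamma is conjugate to the Poisson likelihood: posterior is Gamma(shape = 1.4+8 = 9.4, rate = 2.6+8 = 10.6).
E[λ | data] = 9.4/10.6 = 0.887.

Posterior: Gamma(shape=9.4, rate=10.6); mean ≈ 0.887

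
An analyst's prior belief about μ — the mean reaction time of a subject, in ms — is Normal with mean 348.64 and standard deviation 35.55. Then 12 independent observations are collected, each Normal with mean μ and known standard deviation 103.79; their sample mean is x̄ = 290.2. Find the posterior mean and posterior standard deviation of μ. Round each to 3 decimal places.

Posterior mean ≈ 314.471; posterior SD ≈ 22.910

Prior precision 1/τ₀² = 1/35.55² = 0.00079126; data precision n/σ² = 12/103.79² = 0.00111396.
Posterior precision = 0.00079126 + 0.00111396 = 0.00190522, giving posterior SD = 1/√0.00190522 = 22.910.
Posterior mean = (0.00079126·348.64 + 0.00111396·290.2) / 0.00190522 = 314.471.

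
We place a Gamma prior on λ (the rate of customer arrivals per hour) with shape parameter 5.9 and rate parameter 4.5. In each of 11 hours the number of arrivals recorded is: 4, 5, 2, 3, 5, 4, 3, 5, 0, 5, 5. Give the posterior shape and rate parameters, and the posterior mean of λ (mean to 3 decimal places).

Total count ∑xᵢ = 41 over n = 11 hours.
Gamma is conjugate to the Poisson likelihood: posterior is Gamma(shape = 5.9+41 = 46.9, rate = 4.5+11 = 15.5).
E[λ | data] = 46.9/15.5 = 3.026.

Posterior: Gamma(shape=46.9, rate=15.5); mean ≈ 3.026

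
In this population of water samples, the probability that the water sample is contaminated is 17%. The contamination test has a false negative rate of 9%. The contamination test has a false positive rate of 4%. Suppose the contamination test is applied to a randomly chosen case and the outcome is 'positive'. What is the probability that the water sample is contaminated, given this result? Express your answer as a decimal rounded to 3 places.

P(H | E) ≈ 0.823

Let H be the event that the water sample is contaminated. P(H) = 0.17, so P(¬H) = 0.83. With E the 'positive' result, P(E|H) = 0.91 and P(E|¬H) = 0.04.
P(E) = 0.91·0.17 + 0.04·0.83 = 0.15470 + 0.033200 = 0.18790.
By Bayes' theorem, P(H|E) = 0.15470 / 0.18790 = 0.823.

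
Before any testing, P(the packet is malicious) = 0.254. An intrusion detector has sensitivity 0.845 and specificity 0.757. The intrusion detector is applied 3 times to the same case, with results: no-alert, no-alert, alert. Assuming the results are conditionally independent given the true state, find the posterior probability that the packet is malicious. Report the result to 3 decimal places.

Posterior P(H) ≈ 0.047

Let H be the event that the packet is malicious; start with P(H) = 0.254. P('alert'|H) = 0.845, P('alert'|¬H) = 0.243.
Update on result 1 ('no-alert'): P(H) ← 0.155·0.2540 / (0.155·0.2540 + 0.757·0.7460) = 0.039370/0.60409 = 0.0652.
Update on result 2 ('no-alert'): P(H) ← 0.155·0.0652 / (0.155·0.0652 + 0.757·0.9348) = 0.010102/0.71777 = 0.0141.
Update on result 3 ('alert'): P(H) ← 0.845·0.0141 / (0.845·0.0141 + 0.243·0.9859) = 0.011892/0.25147 = 0.0473.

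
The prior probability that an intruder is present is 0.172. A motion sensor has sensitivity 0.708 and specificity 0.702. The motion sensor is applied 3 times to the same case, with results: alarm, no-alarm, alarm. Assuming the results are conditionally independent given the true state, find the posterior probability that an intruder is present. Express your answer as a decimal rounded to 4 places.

With H the event that an intruder is present, the joint likelihood of the observed sequence is P(data|H) = 0.708·0.292·0.708 = 0.14637 and P(data|¬H) = 0.298·0.702·0.298 = 0.062340.
Bayes: P(H|data) = 0.172·0.14637 / (0.172·0.14637 + 0.828·0.062340) = 0.025175/0.076793 = 0.3278.

Posterior P(H) ≈ 0.3278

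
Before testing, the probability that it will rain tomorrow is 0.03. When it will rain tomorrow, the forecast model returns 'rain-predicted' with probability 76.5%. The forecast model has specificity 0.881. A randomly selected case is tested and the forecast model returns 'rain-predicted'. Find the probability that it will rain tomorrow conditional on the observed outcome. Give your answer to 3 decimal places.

Write H for 'it will rain tomorrow'. Prior odds H:¬H = 0.03/0.97 = 0.030928. For the 'rain-predicted' outcome, the likelihood ratio is 0.765/0.119 = 6.4286.
Posterior odds = 0.030928 × 6.4286 = 0.19882, so P(H|E) = 0.19882/(1+0.19882) = 0.166.

P(H | E) ≈ 0.166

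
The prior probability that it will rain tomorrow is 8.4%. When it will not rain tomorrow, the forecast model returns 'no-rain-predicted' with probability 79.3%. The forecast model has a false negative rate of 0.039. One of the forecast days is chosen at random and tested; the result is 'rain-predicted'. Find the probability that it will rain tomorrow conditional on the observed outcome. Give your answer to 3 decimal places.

P(H | E) ≈ 0.299

Write H for 'it will rain tomorrow'. Prior odds H:¬H = 0.084/0.916 = 0.091703. For the 'rain-predicted' outcome, the likelihood ratio is 0.961/0.207 = 4.6425.
Posterior odds = 0.091703 × 4.6425 = 0.42573, so P(H|E) = 0.42573/(1+0.42573) = 0.299.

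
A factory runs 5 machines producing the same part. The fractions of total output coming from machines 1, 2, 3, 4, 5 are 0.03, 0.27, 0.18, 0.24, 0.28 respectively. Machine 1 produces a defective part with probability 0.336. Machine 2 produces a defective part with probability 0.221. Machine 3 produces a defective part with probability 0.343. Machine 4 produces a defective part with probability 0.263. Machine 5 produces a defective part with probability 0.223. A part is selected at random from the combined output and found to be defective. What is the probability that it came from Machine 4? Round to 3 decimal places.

Posterior probability ≈ 0.246

Tabulate prior·likelihood by source: [1] prior 0.03, lik 0.336, product 0.01008; [2] prior 0.27, lik 0.221, product 0.05967; [3] prior 0.18, lik 0.343, product 0.06174; [4] prior 0.24, lik 0.263, product 0.06312; [5] prior 0.28, lik 0.223, product 0.06244.
Normalizing constant = 0.25705; the posterior for Machine 4 is its product over the sum, 0.06312/0.25705 = 0.246.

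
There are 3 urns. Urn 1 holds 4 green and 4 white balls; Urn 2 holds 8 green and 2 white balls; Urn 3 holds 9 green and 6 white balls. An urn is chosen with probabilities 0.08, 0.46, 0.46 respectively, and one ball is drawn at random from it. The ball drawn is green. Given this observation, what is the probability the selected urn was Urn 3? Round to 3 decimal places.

Posterior probability ≈ 0.404

P(green|Urn 1) = 0.5; P(green|Urn 2) = 0.8; P(green|Urn 3) = 0.6.
Prior × likelihood for each source: 0.08·0.5=0.04000, 0.46·0.8=0.3680, 0.46·0.6=0.2760. Summing gives P(green) = 0.68400.
P(Urn 3 | green) = 0.2760 / 0.68400 = 0.404.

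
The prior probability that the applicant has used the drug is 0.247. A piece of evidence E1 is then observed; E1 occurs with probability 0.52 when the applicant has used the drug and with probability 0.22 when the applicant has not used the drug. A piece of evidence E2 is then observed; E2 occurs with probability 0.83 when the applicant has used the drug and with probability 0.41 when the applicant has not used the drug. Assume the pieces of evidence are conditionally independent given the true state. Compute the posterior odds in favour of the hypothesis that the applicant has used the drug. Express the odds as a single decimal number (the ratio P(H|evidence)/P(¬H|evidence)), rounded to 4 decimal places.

Posterior odds ≈ 1.5696

Prior odds = 0.247/(1−0.247) = 0.32802. In log-odds, ln(0.32802) = -1.1147.
Add log likelihood ratios: ln(2.3636) + ln(2.0244) = 1.5655.
Posterior log-odds = 0.45079, so posterior odds = exp(0.45079) = 1.5696.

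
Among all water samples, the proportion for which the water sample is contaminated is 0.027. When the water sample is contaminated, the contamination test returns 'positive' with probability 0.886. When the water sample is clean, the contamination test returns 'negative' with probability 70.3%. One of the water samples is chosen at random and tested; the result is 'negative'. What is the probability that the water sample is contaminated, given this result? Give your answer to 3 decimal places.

Write H for 'the water sample is contaminated'. Prior odds H:¬H = 0.027/0.973 = 0.027749. For the 'negative' outcome, the likelihood ratio is 0.114/0.703 = 0.16216.
Posterior odds = 0.027749 × 0.16216 = 0.0044999, so P(H|E) = 0.0044999/(1+0.0044999) = 0.004.

P(H | E) ≈ 0.004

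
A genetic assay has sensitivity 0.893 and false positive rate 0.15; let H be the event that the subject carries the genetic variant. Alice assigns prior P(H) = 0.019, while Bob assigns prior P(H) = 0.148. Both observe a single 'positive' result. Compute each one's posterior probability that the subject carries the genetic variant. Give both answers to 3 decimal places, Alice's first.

Alice: 0.103; Bob: 0.508

The likelihood ratio for a 'positive' result is 0.893/0.15 = 5.9533.
Alice: prior odds 0.019/0.981 = 0.019368; posterior odds 0.11530; posterior probability 0.103.
Bob: prior odds 0.148/0.852 = 0.17371; posterior odds 1.0341; posterior probability 0.508.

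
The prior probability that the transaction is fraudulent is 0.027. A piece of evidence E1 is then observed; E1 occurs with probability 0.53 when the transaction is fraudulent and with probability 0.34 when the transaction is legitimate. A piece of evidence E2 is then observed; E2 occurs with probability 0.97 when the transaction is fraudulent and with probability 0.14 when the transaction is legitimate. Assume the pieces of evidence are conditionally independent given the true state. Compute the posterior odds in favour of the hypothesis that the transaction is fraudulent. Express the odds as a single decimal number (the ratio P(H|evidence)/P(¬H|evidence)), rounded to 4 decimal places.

Prior odds = 0.027/(1−0.027) = 0.027749.
Likelihood ratio for E1 = 0.53/0.34 = 1.5588.
Likelihood ratio for E2 = 0.97/0.14 = 6.9286.
Posterior odds = prior odds × LR₁ × LR₂ = 0.29970.

Posterior odds ≈ 0.2997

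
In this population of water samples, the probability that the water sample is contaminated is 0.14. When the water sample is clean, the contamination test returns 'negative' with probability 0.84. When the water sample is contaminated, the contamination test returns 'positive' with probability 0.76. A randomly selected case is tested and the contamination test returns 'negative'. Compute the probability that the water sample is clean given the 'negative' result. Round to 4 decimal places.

Write H for 'the water sample is contaminated'. Prior odds H:¬H = 0.14/0.86 = 0.16279. For the 'negative' outcome, the likelihood ratio is 0.24/0.84 = 0.28571.
Posterior odds = 0.16279 × 0.28571 = 0.046512, so P(H|E) = 0.046512/(1+0.046512) = 0.0444. Then P(¬H|E) = 1 − 0.0444 = 0.9556.

P(¬H | E) ≈ 0.9556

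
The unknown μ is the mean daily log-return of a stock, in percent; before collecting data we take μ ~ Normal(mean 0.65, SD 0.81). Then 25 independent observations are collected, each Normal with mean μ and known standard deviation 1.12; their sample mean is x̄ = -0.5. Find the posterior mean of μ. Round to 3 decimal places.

Prior precision 1/τ₀² = 1/0.81² = 1.52416; data precision n/σ² = 25/1.12² = 19.9298.
Posterior precision = 1.52416 + 19.9298 = 21.4540.
Posterior mean = (1.52416·0.65 + 19.9298·-0.5) / 21.4540 = -0.418.

Posterior mean ≈ -0.418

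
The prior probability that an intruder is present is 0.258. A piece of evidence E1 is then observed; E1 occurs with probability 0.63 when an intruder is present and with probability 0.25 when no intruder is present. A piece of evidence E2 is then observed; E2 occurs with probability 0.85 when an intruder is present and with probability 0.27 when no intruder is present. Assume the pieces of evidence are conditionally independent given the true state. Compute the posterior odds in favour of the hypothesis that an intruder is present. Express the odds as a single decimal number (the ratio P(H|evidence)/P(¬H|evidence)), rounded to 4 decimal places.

Prior odds = 0.258/(1−0.258) = 0.34771. In log-odds, ln(0.34771) = -1.0564.
Add log likelihood ratios: ln(2.5200) + ln(3.1481) = 2.0711.
Posterior log-odds = 1.0147, so posterior odds = exp(1.0147) = 2.7585.

Posterior odds ≈ 2.7585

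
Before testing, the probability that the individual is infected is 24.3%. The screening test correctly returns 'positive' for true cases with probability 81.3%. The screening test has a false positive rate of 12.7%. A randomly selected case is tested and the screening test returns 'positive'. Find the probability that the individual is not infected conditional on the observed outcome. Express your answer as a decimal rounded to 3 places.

Let H be the event that the individual is infected. P(H) = 0.243, so P(¬H) = 0.757. With E the 'positive' result, P(E|H) = 0.813 and P(E|¬H) = 0.127.
P(E) = 0.813·0.243 + 0.127·0.757 = 0.19756 + 0.096139 = 0.29370.
By Bayes' theorem, P(H|E) = 0.19756 / 0.29370 = 0.673. Hence P(¬H|E) = 1 − 0.673 = 0.327.

P(¬H | E) ≈ 0.327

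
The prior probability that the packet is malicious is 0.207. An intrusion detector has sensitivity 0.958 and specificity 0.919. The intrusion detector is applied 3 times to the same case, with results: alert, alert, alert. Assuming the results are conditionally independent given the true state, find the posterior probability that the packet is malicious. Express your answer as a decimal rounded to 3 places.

Let H be the event that the packet is malicious; start with P(H) = 0.207. P('alert'|H) = 0.958, P('alert'|¬H) = 0.081.
Update on result 1 ('alert'): P(H) ← 0.958·0.2070 / (0.958·0.2070 + 0.081·0.7930) = 0.19831/0.26254 = 0.7553.
Update on result 2 ('alert'): P(H) ← 0.958·0.7553 / (0.958·0.7553 + 0.081·0.2447) = 0.72361/0.74343 = 0.9733.
Update on result 3 ('alert'): P(H) ← 0.958·0.9733 / (0.958·0.9733 + 0.081·0.0267) = 0.93246/0.93462 = 0.9977.

Posterior P(H) ≈ 0.998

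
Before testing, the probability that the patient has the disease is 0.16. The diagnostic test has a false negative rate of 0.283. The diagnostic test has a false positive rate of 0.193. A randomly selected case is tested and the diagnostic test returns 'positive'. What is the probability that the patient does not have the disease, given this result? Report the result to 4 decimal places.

Let H be the event that the patient has the disease. P(H) = 0.16, so P(¬H) = 0.84. With E the 'positive' result, P(E|H) = 0.717 and P(E|¬H) = 0.193.
P(E) = 0.717·0.16 + 0.193·0.84 = 0.11472 + 0.16212 = 0.27684.
By Bayes' theorem, P(H|E) = 0.11472 / 0.27684 = 0.4144. Hence P(¬H|E) = 1 − 0.4144 = 0.5856.

P(¬H | E) ≈ 0.5856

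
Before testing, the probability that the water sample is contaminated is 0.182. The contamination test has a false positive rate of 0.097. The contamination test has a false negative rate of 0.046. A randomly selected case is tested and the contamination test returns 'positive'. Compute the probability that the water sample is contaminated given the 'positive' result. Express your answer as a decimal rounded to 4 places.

Write H for 'the water sample is contaminated'. Prior odds H:¬H = 0.182/0.818 = 0.22249. For the 'positive' outcome, the likelihood ratio is 0.954/0.097 = 9.8351.
Posterior odds = 0.22249 × 9.8351 = 2.1882, so P(H|E) = 2.1882/(1+2.1882) = 0.6863.

P(H | E) ≈ 0.6863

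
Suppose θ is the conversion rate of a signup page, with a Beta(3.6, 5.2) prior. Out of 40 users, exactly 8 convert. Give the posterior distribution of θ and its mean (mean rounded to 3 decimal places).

Posterior: Beta(11.6, 37.2); mean ≈ 0.238

The binomial likelihood is conjugate to the Beta prior: with 8 successes and 32 failures, the posterior is Beta(3.6+8, 5.2+32) = Beta(11.6, 37.2).
Posterior mean = α/(α+β) = 11.6/48.8 = 0.238.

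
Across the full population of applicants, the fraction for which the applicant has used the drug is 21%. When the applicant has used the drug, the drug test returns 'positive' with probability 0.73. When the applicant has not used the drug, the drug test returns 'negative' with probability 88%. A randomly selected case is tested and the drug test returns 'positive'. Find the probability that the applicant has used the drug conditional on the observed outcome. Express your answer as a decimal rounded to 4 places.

P(H | E) ≈ 0.6179

Write H for 'the applicant has used the drug'. Prior odds H:¬H = 0.21/0.79 = 0.26582. For the 'positive' outcome, the likelihood ratio is 0.73/0.12 = 6.0833.
Posterior odds = 0.26582 × 6.0833 = 1.6171, so P(H|E) = 1.6171/(1+1.6171) = 0.6179.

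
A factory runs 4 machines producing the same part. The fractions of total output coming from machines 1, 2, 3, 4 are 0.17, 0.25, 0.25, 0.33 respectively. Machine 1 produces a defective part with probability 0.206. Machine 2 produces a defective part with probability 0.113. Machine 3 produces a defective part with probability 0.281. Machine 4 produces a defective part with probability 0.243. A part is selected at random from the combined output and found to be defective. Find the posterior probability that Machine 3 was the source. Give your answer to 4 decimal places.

Posterior probability ≈ 0.3287

P(defective|M1) = 0.206; P(defective|M2) = 0.113; P(defective|M3) = 0.281; P(defective|M4) = 0.243.
Prior × likelihood for each source: 0.17·0.206=0.03502, 0.25·0.113=0.02825, 0.25·0.281=0.07025, 0.33·0.243=0.08019. Summing gives P(defective) = 0.21371.
P(Machine 3 | defective) = 0.07025 / 0.21371 = 0.3287.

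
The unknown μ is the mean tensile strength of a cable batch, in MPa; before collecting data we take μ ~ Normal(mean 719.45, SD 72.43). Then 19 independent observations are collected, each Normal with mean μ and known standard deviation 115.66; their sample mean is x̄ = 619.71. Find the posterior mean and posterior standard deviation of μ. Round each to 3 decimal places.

With known σ, the Normal prior is conjugate. Weight on the data is w = (n/σ²)/(n/σ² + 1/τ₀²) = 0.00142032/(0.00142032+0.00019062) = 0.88167.
Posterior mean = w·x̄ + (1−w)·μ₀ = 0.88167·619.71 + 0.11833·719.45 = 631.512. Posterior variance = 1/(0.00142032+0.00019062) = 620.755, so SD = 24.915.

Posterior mean ≈ 631.512; posterior SD ≈ 24.915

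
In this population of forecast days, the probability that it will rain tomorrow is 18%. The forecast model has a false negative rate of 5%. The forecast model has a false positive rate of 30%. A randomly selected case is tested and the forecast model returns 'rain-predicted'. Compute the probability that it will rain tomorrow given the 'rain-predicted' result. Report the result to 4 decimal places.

Let H be the event that it will rain tomorrow. P(H) = 0.18, so P(¬H) = 0.82. With E the 'rain-predicted' result, P(E|H) = 0.95 and P(E|¬H) = 0.3.
P(E) = 0.95·0.18 + 0.3·0.82 = 0.17100 + 0.24600 = 0.41700.
By Bayes' theorem, P(H|E) = 0.17100 / 0.41700 = 0.4101.

P(H | E) ≈ 0.4101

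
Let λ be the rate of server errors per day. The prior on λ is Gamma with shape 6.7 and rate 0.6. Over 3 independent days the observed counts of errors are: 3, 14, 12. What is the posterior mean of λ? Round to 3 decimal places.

Posterior mean ≈ 9.917

The Poisson likelihood adds the total count to the shape and the number of exposure periods to the rate. Here ∑xᵢ = 29 and n = 3, so shape 6.7→35.7 and rate 0.6→3.6.
Posterior mean = shape/rate = 35.7/3.6 = 9.917.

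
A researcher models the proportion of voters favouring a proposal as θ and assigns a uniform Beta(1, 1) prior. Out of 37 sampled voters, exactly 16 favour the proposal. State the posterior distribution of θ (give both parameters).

Posterior: Beta(17, 22)

Observing 16 successes and 21 failures updates Beta(1, 1) by adding the success and failure counts to the two shape parameters: α = 1+16 = 17, β = 1+21 = 22.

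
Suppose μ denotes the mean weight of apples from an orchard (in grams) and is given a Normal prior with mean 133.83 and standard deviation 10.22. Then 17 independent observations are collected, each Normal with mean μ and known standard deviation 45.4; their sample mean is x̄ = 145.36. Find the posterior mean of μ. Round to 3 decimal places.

Posterior mean ≈ 139.166

Prior precision 1/τ₀² = 1/10.22² = 0.00957411; data precision n/σ² = 17/45.4² = 0.00824778.
Posterior precision = 0.00957411 + 0.00824778 = 0.0178219.
Posterior mean = (0.00957411·133.83 + 0.00824778·145.36) / 0.0178219 = 139.166.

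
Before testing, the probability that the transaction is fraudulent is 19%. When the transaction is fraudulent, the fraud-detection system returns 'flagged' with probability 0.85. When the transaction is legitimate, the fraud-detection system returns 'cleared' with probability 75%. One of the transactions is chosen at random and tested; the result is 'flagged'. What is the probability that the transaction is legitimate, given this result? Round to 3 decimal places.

P(¬H | E) ≈ 0.556

Write H for 'the transaction is fraudulent'. Prior odds H:¬H = 0.19/0.81 = 0.23457. For the 'flagged' outcome, the likelihood ratio is 0.85/0.25 = 3.4000.
Posterior odds = 0.23457 × 3.4000 = 0.79753, so P(H|E) = 0.79753/(1+0.79753) = 0.444. Then P(¬H|E) = 1 − 0.444 = 0.556.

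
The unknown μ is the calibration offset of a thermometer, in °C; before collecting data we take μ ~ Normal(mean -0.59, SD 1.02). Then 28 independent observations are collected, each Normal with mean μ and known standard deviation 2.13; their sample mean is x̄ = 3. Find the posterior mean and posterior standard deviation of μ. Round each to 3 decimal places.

With known σ, the Normal prior is conjugate. Weight on the data is w = (n/σ²)/(n/σ² + 1/τ₀²) = 6.17161/(6.17161+0.961169) = 0.86525.
Posterior mean = w·x̄ + (1−w)·μ₀ = 0.86525·3 + 0.13475·-0.59 = 2.516. Posterior variance = 1/(6.17161+0.961169) = 0.140198, so SD = 0.374.

Posterior mean ≈ 2.516; posterior SD ≈ 0.374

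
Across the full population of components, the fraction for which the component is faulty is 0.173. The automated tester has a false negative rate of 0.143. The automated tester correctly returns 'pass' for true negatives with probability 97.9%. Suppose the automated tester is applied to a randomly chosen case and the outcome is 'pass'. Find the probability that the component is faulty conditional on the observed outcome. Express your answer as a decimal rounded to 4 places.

P(H | E) ≈ 0.0296

Let H be the event that the component is faulty. P(H) = 0.173, so P(¬H) = 0.827. With E the 'pass' result, P(E|H) = 0.143 and P(E|¬H) = 0.979.
P(E) = 0.143·0.173 + 0.979·0.827 = 0.024739 + 0.80963 = 0.83437.
By Bayes' theorem, P(H|E) = 0.024739 / 0.83437 = 0.0296.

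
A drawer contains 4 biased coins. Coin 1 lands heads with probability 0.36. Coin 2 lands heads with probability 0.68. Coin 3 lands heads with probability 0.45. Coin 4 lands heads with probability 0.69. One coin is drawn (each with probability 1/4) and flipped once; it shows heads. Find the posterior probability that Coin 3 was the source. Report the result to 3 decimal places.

Posterior probability ≈ 0.206

P(heads|C1) = 0.36; P(heads|C2) = 0.68; P(heads|C3) = 0.45; P(heads|C4) = 0.69.
Prior × likelihood for each source: 0.25·0.36=0.09000, 0.25·0.68=0.1700, 0.25·0.45=0.1125, 0.25·0.69=0.1725. Summing gives P(heads) = 0.54500.
P(Coin 3 | heads) = 0.1125 / 0.54500 = 0.206.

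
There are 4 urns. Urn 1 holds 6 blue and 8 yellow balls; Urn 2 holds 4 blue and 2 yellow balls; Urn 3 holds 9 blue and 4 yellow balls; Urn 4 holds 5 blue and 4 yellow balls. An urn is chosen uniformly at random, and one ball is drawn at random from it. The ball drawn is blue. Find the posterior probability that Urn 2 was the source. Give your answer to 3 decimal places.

Posterior probability ≈ 0.285

P(blue|Urn 1) = 0.4286; P(blue|Urn 2) = 0.6667; P(blue|Urn 3) = 0.6923; P(blue|Urn 4) = 0.5556.
Prior × likelihood for each source: 0.25·0.4286=0.1071, 0.25·0.6667=0.1667, 0.25·0.6923=0.1731, 0.25·0.5556=0.1389. Summing gives P(blue) = 0.58578.
P(Urn 2 | blue) = 0.1667 / 0.58578 = 0.285.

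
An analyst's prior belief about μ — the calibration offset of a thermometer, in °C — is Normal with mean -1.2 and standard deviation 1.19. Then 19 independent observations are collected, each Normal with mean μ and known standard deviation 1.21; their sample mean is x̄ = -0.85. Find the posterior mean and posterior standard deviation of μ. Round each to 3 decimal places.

Posterior mean ≈ -0.868; posterior SD ≈ 0.270

Prior precision 1/τ₀² = 1/1.19² = 0.706165; data precision n/σ² = 19/1.21² = 12.9773.
Posterior precision = 0.706165 + 12.9773 = 13.6834, giving posterior SD = 1/√13.6834 = 0.270.
Posterior mean = (0.706165·-1.2 + 12.9773·-0.85) / 13.6834 = -0.868.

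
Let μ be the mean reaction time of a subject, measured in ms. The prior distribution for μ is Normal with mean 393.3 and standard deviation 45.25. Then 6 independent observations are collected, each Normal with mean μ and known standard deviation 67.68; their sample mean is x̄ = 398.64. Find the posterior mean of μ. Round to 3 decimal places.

With known σ, the Normal prior is conjugate. Weight on the data is w = (n/σ²)/(n/σ² + 1/τ₀²) = 0.00130988/(0.00130988+0.00048839) = 0.72841.
Posterior mean = w·x̄ + (1−w)·μ₀ = 0.72841·398.64 + 0.27159·393.3 = 397.190.

Posterior mean ≈ 397.190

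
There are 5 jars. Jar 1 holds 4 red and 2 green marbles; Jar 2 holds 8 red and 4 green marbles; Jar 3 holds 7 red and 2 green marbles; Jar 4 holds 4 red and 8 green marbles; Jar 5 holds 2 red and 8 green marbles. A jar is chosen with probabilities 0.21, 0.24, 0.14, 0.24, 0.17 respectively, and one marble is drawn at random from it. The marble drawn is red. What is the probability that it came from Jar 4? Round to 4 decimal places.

Posterior probability ≈ 0.1530

Tabulate prior·likelihood by source: [1] prior 0.21, lik 0.6667, product 0.1400; [2] prior 0.24, lik 0.6667, product 0.1600; [3] prior 0.14, lik 0.7778, product 0.1089; [4] prior 0.24, lik 0.3333, product 0.08000; [5] prior 0.17, lik 0.2, product 0.03400.
Normalizing constant = 0.52289; the posterior for Jar 4 is its product over the sum, 0.08000/0.52289 = 0.1530.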